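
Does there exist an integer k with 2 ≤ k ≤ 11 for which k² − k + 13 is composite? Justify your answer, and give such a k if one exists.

At k = 2: 2² − 2 + 13 = 15 = 3·5, which is composite.

k = 2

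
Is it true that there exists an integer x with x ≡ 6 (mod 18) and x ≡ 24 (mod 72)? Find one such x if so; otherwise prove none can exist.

gcd(18, 72) = 18. A simultaneous solution exists iff 6 ≡ 24 (mod 18); here 6 mod 18 = 6 = 24 mod 18, so it does.
List candidates x ≡ 6 (mod 18): 6, 24. Modulo 72 these are 6, 24; 24 gives 24 as required.
Indeed 24 ≡ 6 (mod 18) and 24 ≡ 24 (mod 72).

x = 24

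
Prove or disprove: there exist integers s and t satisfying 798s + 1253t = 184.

No, no such integers exist.

gcd(798, 1253) = 7, so every integer of the form 798s + 1253t is a multiple of 7.
However 184 leaves remainder 2 on division by 7.
So the equation is unsolvable over ℤ.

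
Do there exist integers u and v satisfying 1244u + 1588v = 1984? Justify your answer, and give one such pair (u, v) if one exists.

gcd(1244, 1588) = 4, and 4 divides 1984, so integer solutions exist.
Dividing through by 4 reduces the equation to 311u + 397v = 496.
Run the Euclidean algorithm on 397 and 311: 397 = 1·311 + 86, 311 = 3·86 + 53, 86 = 1·53 + 33, 53 = 1·33 + 20, 33 = 1·20 + 13, 20 = 1·13 + 7, 13 = 1·7 + 6, 7 = 1·6 + 1, 6 = 6·1 + 0.
Back-substituting, 1 = 7 − 1·6 = 7 − (13 − 1·7) = −13 + 2·7 = −13 + 2·(20 − 1·13) = 2·20 − 3·13 = 2·20 − 3·(33 − 1·20) = −3·33 + 5·20 = −3·33 + 5·(53 − 1·33) = 5·53 − 8·33 = 5·53 − 8·(86 − 1·53) = −8·86 + 13·53 = −8·86 + 13·(311 − 3·86) = 13·311 − 47·86 = 13·311 − 47·(397 − 1·311) = −47·397 + 60·311; that is, 311·60 + 397·(-47) = 1.
Times 496: 311·29760 + 397·(-23312) = 496, so (29760, -23312) solves it.
The general solution is u = 29760 + 397k, v = -23312 − 311k; taking k = -74 gives the smaller pair u = 382, v = -298.
Indeed 1244·382 + 1588·(-298) = 475208 − 473224 = 1984.

u = 382, v = -298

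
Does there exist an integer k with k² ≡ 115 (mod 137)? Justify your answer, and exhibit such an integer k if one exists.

k = 72

Take k = 72. Then 72² = 5184 = 37·137 + 115, so 72² ≡ 115 (mod 137).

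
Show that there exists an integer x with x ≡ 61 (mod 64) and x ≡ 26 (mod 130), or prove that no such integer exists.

Reduce both congruences modulo 2, which divides 64 and 130: they say x ≡ 61 (mod 2) and x ≡ 26 (mod 2).
These are incompatible: 61 − 26 = 35 is not divisible by 2.
Hence the system has no solution.

There is no such integer.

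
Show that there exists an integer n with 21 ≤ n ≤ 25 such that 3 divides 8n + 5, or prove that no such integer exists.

n = 23

Try n = 23: 8·23 + 5 = 189 = 63·3, which is divisible by 3.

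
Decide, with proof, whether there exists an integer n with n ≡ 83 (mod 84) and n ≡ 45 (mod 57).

Reduce both congruences modulo 3, which divides 84 and 57: they say n ≡ 83 (mod 3) and n ≡ 45 (mod 3).
However 83 ≡ 2 and 45 ≡ 0 (mod 3), and 2 ≠ 0.
Hence the system has no solution.

There is no such integer.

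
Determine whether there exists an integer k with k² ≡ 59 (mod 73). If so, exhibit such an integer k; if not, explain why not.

There is no such integer.

Apply Euler's criterion with the prime 73: 59 is a quadratic residue iff 59^36 ≡ 1 (mod 73), and a non-residue iff it is ≡ −1.
Squaring successively (mod 73): 59^2 = 3481 ≡ 50; 59^4 ≡ 50² = 2500 ≡ 18; 59^8 ≡ 18² = 324 ≡ 32; 59^16 ≡ 32² = 1024 ≡ 2; 59^32 ≡ 2² = 4 ≡ 4.
Since 36 = 32 + 4, 59^36 ≡ 4 · 18; multiplying out mod 73: 4·18 = 72 ≡ 72. Thus 59^36 ≡ 72 ≡ −1 (mod 73).
The value −1 means 59 is a non-residue modulo 73, so k² ≡ 59 (mod 73) is impossible.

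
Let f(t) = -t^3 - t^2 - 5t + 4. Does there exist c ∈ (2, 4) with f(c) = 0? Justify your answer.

No such root exists.

Evaluate at the endpoints: f(2) = -18, f(4) = -96 — same sign (negative).
f'(t) = -3t^2 - 2t - 5 has discriminant (-2)² − 4·(-3)·(-5) = -56 < 0, so f' has no real roots and is negative for every real t.
So f is strictly decreasing; between 2 and 4 its values lie between f(2) = -18 and f(4) = -96, all negative. Therefore f has no root in (2, 4).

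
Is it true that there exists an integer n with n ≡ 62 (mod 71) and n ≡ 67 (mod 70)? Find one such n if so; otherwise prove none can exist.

n = 417

Since 71 and 70 share no common factor, CRT says the pair of congruences has a solution (unique mod 4970).
Any solution of the first congruence is n = 62 + 71t; substituting into the second, 71t ≡ 67 − 62 ≡ 5 (mod 70).
71 ≡ 1 (mod 70), so this reads 1t ≡ 5 (mod 70). So t ≡ 5 (mod 70).
Taking t = 5 gives n = 62 + 71·5 = 417.
Check: 417 mod 71 = 62, 417 mod 70 = 67. ✓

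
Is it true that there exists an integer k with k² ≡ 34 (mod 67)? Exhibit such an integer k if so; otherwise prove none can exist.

No such integer exists.

Apply Euler's criterion with the prime 67: 34 is a quadratic residue iff 34^33 ≡ 1 (mod 67), and a non-residue iff it is ≡ −1.
Squaring successively (mod 67): 34^2 = 1156 ≡ 17; 34^4 ≡ 17² = 289 ≡ 21; 34^8 ≡ 21² = 441 ≡ 39; 34^16 ≡ 39² = 1521 ≡ 47; 34^32 ≡ 47² = 2209 ≡ 65.
Since 33 = 32 + 1, 34^33 ≡ 65 · 34; multiplying out mod 67: 65·34 = 2210 ≡ 66. Thus 34^33 ≡ 66 ≡ −1 (mod 67).
The value −1 means 34 is a non-residue modulo 67, so k² ≡ 34 (mod 67) is impossible.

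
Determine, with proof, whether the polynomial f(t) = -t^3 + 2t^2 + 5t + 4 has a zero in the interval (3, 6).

Such a root exists.

f(3) = 10 and f(6) = -110, which have opposite signs.
Since f is a polynomial it is continuous on [3, 6].
By the Intermediate Value Theorem f must vanish at some point of (3, 6).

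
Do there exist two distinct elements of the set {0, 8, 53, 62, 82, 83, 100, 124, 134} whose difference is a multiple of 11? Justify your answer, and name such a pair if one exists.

No, no such pair exists.

Residues mod 11: 0↦0, 8↦8, 53↦9, 62↦7, 82↦5, 83↦6, 100↦1, 124↦3, 134↦2.
All 9 residues are distinct, so no two elements differ by a multiple of 11.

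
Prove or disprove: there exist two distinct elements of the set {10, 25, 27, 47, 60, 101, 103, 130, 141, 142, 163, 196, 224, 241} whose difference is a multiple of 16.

Residues mod 16: 10↦10, 25↦9, 27↦11, 47↦15, 60↦12, 101↦5, 103↦7, 130↦2, 141↦13, 142↦14, 163↦3, 196↦4, 224↦0, 241↦1.
All 14 residues are distinct, so no two elements differ by a multiple of 16.

No, no such pair exists.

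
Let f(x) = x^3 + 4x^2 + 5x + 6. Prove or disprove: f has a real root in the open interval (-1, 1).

f(-1) = 4 and f(1) = 16, both positive, so a sign-change argument is unavailable; we show f keeps this sign on the whole interval.
Substitute x = -1 + u, where 0 < u < 2 on the interval. Expanding, f(-1 + u) = u^3 + u^2 + 4.
All 3 nonzero coefficients of this polynomial in u are positive; hence for u > 0 the value is a sum of positive terms (the constant 4 among them).
Therefore f(x) > 0 throughout (-1, 1), and f has no zero there.

f has no root in that interval.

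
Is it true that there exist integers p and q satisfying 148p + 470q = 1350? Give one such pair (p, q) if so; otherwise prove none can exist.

Every value of 148p + 470q is a multiple of gcd(148, 470) = 2; since 2 ∣ 1350, solutions exist.
Dividing through by 2 reduces the equation to 74p + 235q = 675.
Euclidean algorithm: 235 = 3·74 + 13, 74 = 5·13 + 9, 13 = 1·9 + 4, 9 = 2·4 + 1, 4 = 4·1 + 0.
Back-substituting, 1 = 9 − 2·4 = 9 − 2·(13 − 1·9) = −2·13 + 3·9 = −2·13 + 3·(74 − 5·13) = 3·74 − 17·13 = 3·74 − 17·(235 − 3·74) = −17·235 + 54·74; that is, 74·54 + 235·(-17) = 1.
Scaling by 675 gives the particular solution (p, q) = (36450, -11475).
Subtracting 155·235 from p and adding 155·74 to q gives the tidier solution (25, -5).
Check: 148·25 + 470·(-5) = 3700 − 2350 = 1350. ✓

p = 25, q = -5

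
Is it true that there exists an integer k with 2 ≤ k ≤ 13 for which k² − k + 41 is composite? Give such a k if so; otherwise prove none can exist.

The values for k = 2, 3, …, 13 are 43, 47, 53, 61, 71, 83, 97, 113, 131, 151, 173, 197, and each of these is prime.
So no value in the range makes the expression composite.

No such integer k in that range exists.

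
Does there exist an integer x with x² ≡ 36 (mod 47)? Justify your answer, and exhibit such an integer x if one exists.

x = 41

Take x = 41. Then 41² = 1681 = 35·47 + 36, so 41² ≡ 36 (mod 47).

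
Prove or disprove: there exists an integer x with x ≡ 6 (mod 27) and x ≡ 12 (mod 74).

x = 1788

gcd(27, 74) = 1, so the Chinese Remainder Theorem guarantees exactly one residue class mod 1998 satisfying both.
Any solution of the first congruence is x = 6 + 27t; substituting into the second, 27t ≡ 12 − 6 ≡ 6 (mod 74).
Invert 27 mod 74 by the Euclidean algorithm: 74 = 2·27 + 20, 27 = 1·20 + 7, 20 = 2·7 + 6, 7 = 1·6 + 1, 6 = 6·1 + 0; back-substituting, 1 = 7 − 1·6 = 7 − (20 − 2·7) = −20 + 3·7 = −20 + 3·(27 − 1·20) = 3·27 − 4·20 = 3·27 − 4·(74 − 2·27) = −4·74 + 11·27. Hence 27·11 ≡ 1, so 27⁻¹ ≡ 11 (mod 74).
Therefore t ≡ 11·6 = 66 (mod 74).
Taking t = 66 gives x = 6 + 27·66 = 1788.
Check: 1788 mod 27 = 6, 1788 mod 74 = 12. ✓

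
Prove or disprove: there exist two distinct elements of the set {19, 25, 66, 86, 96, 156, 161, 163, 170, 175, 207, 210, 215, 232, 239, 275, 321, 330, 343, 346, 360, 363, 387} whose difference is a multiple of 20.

Yes: 19 and 239.

Both 19 and 239 leave remainder 19 on division by 20; their difference 220 = 11·20 is a multiple of 20.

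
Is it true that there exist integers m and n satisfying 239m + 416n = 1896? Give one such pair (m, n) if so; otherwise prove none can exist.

m = 88, n = -46

Since gcd(239, 416) = 1, every integer is an integer combination of 239 and 416.
Dividing repeatedly: 416 = 1·239 + 177, 239 = 1·177 + 62, 177 = 2·62 + 53, 62 = 1·53 + 9, 53 = 5·9 + 8, 9 = 1·8 + 1, 8 = 8·1 + 0.
Unwinding: 1 = 9 − 1·8 = 9 − (53 − 5·9) = −53 + 6·9 = −53 + 6·(62 − 1·53) = 6·62 − 7·53 = 6·62 − 7·(177 − 2·62) = −7·177 + 20·62 = −7·177 + 20·(239 − 1·177) = 20·239 − 27·177 = 20·239 − 27·(416 − 1·239) = −27·416 + 47·239, i.e. 239·47 + 416·(-27) = 1.
Times 1896: 239·89112 + 416·(-51192) = 1896, so (89112, -51192) solves it.
Subtracting 214·416 from m and adding 214·239 to n gives the tidier solution (88, -46).
Check: 239·88 + 416·(-46) = 21032 − 19136 = 1896. ✓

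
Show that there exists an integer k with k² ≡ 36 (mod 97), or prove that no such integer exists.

k = 91 works: 91² = 8281, and 8281 − 36 = 8245 = 85·97.

k = 91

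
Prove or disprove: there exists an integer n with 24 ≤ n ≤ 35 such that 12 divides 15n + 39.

n = 27

n = 27 works, since 15·27 + 39 = 444 = 37·12.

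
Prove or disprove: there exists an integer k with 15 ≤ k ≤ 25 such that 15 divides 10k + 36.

For k = 15, 16, …, 25 the values of 10k + 36 modulo 15 are 6, 1, 11, 6, 1, 11, 6, 1, 11, 6, 1 respectively.
The residue 0 does not occur, so no k in [15, 25] makes 10k + 36 a multiple of 15.

No such integer k in that range exists.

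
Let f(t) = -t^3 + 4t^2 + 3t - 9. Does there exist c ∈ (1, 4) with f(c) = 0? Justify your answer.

Yes, such a c exists.

f(1) = -3 and f(4) = 3, which have opposite signs.
f is continuous everywhere (it is a polynomial), in particular on [1, 4].
So by the Intermediate Value Theorem there is a c strictly between 1 and 4 with f(c) = 0.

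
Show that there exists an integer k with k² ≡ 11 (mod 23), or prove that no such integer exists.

No, no such integer exists.

23 is prime, so by Euler's criterion 11 is a square mod 23 iff 11^((23−1)/2) = 11^11 ≡ 1 (mod 23).
Squaring successively (mod 23): 11^2 = 121 ≡ 6; 11^4 ≡ 6² = 36 ≡ 13; 11^8 ≡ 13² = 169 ≡ 8.
Since 11 = 8 + 2 + 1, 11^11 ≡ 8 · 6 · 11; multiplying out mod 23: 8·6 = 48 ≡ 2, then 2·11 = 22 ≡ 22. Thus 11^11 ≡ 22 ≡ −1 (mod 23).
The value −1 means 11 is a non-residue modulo 23, so k² ≡ 11 (mod 23) is impossible.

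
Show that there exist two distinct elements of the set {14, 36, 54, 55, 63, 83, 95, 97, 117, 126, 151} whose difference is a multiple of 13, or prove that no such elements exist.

Two integers differ by a multiple of 13 exactly when they have the same residue mod 13. The residues are 14↦1, 36↦10, 54↦2, 55↦3, 63↦11, 83↦5, 95↦4, 97↦6, 117↦0, 126↦9, 151↦8.
These 11 residues are pairwise different, hence no difference of two elements is divisible by 13.

No such pair exists.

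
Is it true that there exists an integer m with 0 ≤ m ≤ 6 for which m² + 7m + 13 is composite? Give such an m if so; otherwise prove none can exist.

m = 1

At m = 1: 1² + 7·1 + 13 = 21 = 3·7, which is composite.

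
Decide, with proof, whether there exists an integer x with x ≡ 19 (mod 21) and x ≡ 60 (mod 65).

The moduli 21 and 65 are coprime, so by the Chinese Remainder Theorem a unique solution modulo 1365 exists.
Write x = 19 + 21t and require 19 + 21t ≡ 60 (mod 65), i.e. 21t ≡ 41 (mod 65).
Since 21·31 = 651 = 10·65 + 1, the inverse of 21 mod 65 is 31.
Multiplying by 31: t ≡ 31·41 = 1271 ≡ 36 (mod 65).
Taking t = 36 gives x = 19 + 21·36 = 775.
Indeed 775 ≡ 19 (mod 21) and 775 ≡ 60 (mod 65).

x = 775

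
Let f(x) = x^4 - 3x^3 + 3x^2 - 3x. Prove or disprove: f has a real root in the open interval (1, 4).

f(1) = -2 and f(4) = 100, which have opposite signs.
As a polynomial, f is continuous on every closed interval.
By the Intermediate Value Theorem f must vanish at some point of (1, 4).

Such a root exists.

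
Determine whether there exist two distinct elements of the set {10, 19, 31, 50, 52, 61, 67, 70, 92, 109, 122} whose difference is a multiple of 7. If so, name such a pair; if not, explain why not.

Both 10 and 31 leave remainder 3 on division by 7; their difference 21 = 3·7 is a multiple of 7.

10 and 31 are such a pair.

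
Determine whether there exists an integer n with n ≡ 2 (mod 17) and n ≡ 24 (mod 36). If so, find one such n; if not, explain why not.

gcd(17, 36) = 1, so the Chinese Remainder Theorem guarantees exactly one residue class mod 612 satisfying both.
Write n = 2 + 17t and require 2 + 17t ≡ 24 (mod 36), i.e. 17t ≡ 22 (mod 36).
Note 17·17 = 289 ≡ 1 (mod 36) (as 289 − 1 = 8·36), so 17⁻¹ ≡ 17.
Therefore t ≡ 17·22 = 374 ≡ 14 (mod 36).
Taking t = 14 gives n = 2 + 17·14 = 240.
Indeed 240 ≡ 2 (mod 17) and 240 ≡ 24 (mod 36).

n = 240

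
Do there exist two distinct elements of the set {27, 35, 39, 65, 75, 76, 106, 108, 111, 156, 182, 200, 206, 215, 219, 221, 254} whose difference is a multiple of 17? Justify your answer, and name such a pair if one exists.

No such pair exists.

Residues mod 17: 27↦10, 35↦1, 39↦5, 65↦14, 75↦7, 76↦8, 106↦4, 108↦6, 111↦9, 156↦3, 182↦12, 200↦13, 206↦2, 215↦11, 219↦15, 221↦0, 254↦16.
These 17 residues are pairwise different, hence no difference of two elements is divisible by 17.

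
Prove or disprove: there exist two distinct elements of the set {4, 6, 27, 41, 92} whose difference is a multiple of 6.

There is no such pair.

Residues mod 6: 4↦4, 6↦0, 27↦3, 41↦5, 92↦2.
No residue repeats among the 5 elements, so no pair has difference ≡ 0 (mod 6).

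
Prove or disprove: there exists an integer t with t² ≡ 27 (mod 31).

31 is prime, so by Euler's criterion 27 is a square mod 31 iff 27^((31−1)/2) = 27^15 ≡ 1 (mod 31).
Squaring successively (mod 31): 27^2 = 729 ≡ 16; 27^4 ≡ 16² = 256 ≡ 8; 27^8 ≡ 8² = 64 ≡ 2.
Since 15 = 8 + 4 + 2 + 1, 27^15 ≡ 2 · 8 · 16 · 27; multiplying out mod 31: 2·8 = 16 ≡ 16, then 16·16 = 256 ≡ 8, then 8·27 = 216 ≡ 30. Thus 27^15 ≡ 30 ≡ −1 (mod 31).
By Euler's criterion 27 is a quadratic non-residue mod 31: no t satisfies t² ≡ 27 (mod 31).

There is no such integer.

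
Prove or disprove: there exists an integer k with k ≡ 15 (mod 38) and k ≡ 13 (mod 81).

k = 661

Since 38 and 81 share no common factor, CRT says the pair of congruences has a solution (unique mod 3078).
Write k = 15 + 38t and require 15 + 38t ≡ 13 (mod 81), i.e. 38t ≡ 79 (mod 81).
Invert 38 mod 81 by the Euclidean algorithm: 81 = 2·38 + 5, 38 = 7·5 + 3, 5 = 1·3 + 2, 3 = 1·2 + 1, 2 = 2·1 + 0; back-substituting, 1 = 3 − 1·2 = 3 − (5 − 1·3) = −5 + 2·3 = −5 + 2·(38 − 7·5) = 2·38 − 15·5 = 2·38 − 15·(81 − 2·38) = −15·81 + 32·38. Hence 38·32 ≡ 1, so 38⁻¹ ≡ 32 (mod 81).
Multiplying by 32: t ≡ 32·79 = 2528 ≡ 17 (mod 81).
With t = 17: k = 15 + 38·17 = 661.
Verify: 661 = 17·38 + 15 and 661 = 8·81 + 13. ✓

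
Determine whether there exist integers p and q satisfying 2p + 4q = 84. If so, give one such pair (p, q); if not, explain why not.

p = 0, q = 21

Every value of 2p + 4q is a multiple of gcd(2, 4) = 2; since 2 ∣ 84, solutions exist.
Dividing through by 2 reduces the equation to 1p + 2q = 42.
The coefficient of p is 1, so setting q = 0 and p = 42 already solves it.
Shifting by a multiple of (2, −1) keeps it a solution: p = 42 − 21·2 = 0, q = 0 + 21·1 = 21.
Check: 2·0 + 4·21 = 0 + 84 = 84. ✓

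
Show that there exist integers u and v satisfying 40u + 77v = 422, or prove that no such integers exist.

u = 76, v = -34

40 and 77 are coprime, so 40u + 77v ranges over all of ℤ.
Euclidean algorithm: 77 = 1·40 + 37, 40 = 1·37 + 3, 37 = 12·3 + 1, 3 = 3·1 + 0.
Back-substituting, 1 = 37 − 12·3 = 37 − 12·(40 − 1·37) = −12·40 + 13·37 = −12·40 + 13·(77 − 1·40) = 13·77 − 25·40; that is, 40·(-25) + 77·13 = 1.
Times 422: 40·(-10550) + 77·5486 = 422, so (-10550, 5486) solves it.
The general solution is u = -10550 + 77k, v = 5486 − 40k; taking k = 138 gives the smaller pair u = 76, v = -34.
Check: 40·76 + 77·(-34) = 3040 − 2618 = 422. ✓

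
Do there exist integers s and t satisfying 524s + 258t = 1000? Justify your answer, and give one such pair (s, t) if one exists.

s = 125, t = -250

gcd(524, 258) = 2, and 2 divides 1000, so integer solutions exist.
Dividing through by 2 reduces the equation to 262s + 129t = 500.
Euclidean algorithm: 262 = 2·129 + 4, 129 = 32·4 + 1, 4 = 4·1 + 0.
Unwinding: 1 = 129 − 32·4 = 129 − 32·(262 − 2·129) = −32·262 + 65·129, i.e. 262·(-32) + 129·65 = 1.
Times 500: 262·(-16000) + 129·32500 = 500, so (-16000, 32500) solves it.
The general solution is s = -16000 + 129k, t = 32500 − 262k; taking k = 125 gives the smaller pair s = 125, t = -250.
Check: 524·125 + 258·(-250) = 65500 − 64500 = 1000. ✓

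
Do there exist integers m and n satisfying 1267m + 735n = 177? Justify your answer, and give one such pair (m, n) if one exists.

Any value of 1267m + 735n is a multiple of gcd(1267, 735) = 7.
But 177 is not a multiple of 7 (it leaves remainder 2).
So the equation is unsolvable over ℤ.

No such integers exist.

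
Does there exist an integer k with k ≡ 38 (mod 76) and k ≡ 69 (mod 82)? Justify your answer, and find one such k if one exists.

Reduce both congruences modulo 2, which divides 76 and 82: they say k ≡ 38 (mod 2) and k ≡ 69 (mod 2).
But 38 mod 2 = 0 while 69 mod 2 = 1, a contradiction.
Hence the system has no solution.

No, no such integer exists.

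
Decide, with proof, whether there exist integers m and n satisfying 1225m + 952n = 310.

Both 1225 and 952 are divisible by gcd(1225, 952) = 7, hence so is any combination 1225m + 952n.
But 310 = 7·44 + 2, so 7 ∤ 310.
So the equation is unsolvable over ℤ.

There are no such integers.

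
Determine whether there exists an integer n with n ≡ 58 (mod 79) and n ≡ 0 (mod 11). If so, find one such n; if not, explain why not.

n = 374

The moduli 79 and 11 are coprime, so by the Chinese Remainder Theorem a unique solution modulo 869 exists.
Any solution of the first congruence is n = 58 + 79t; substituting into the second, 79t ≡ 0 − 58 ≡ 8 (mod 11).
79 ≡ 2 (mod 11), so this reads 2t ≡ 8 (mod 11). Note 2·6 = 12 ≡ 1 (mod 11) (as 12 − 1 = 1·11), so 2⁻¹ ≡ 6.
Multiplying by 6: t ≡ 6·8 = 48 ≡ 4 (mod 11).
With t = 4: n = 58 + 79·4 = 374.
Verify: 374 = 4·79 + 58 and 374 = 34·11 + 0. ✓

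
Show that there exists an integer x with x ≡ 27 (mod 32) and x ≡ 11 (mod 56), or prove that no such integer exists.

x = 123

gcd(32, 56) = 8. A simultaneous solution exists iff 27 ≡ 11 (mod 8); here 27 mod 8 = 3 = 11 mod 8, so it does.
The integers ≡ 27 (mod 32) are 27, 59, 91, 123, …; their remainders mod 56 are 27, 3, 35, 11, so x = 123 is the first that is ≡ 11 (mod 56).
Verify: 123 = 3·32 + 27 and 123 = 2·56 + 11. ✓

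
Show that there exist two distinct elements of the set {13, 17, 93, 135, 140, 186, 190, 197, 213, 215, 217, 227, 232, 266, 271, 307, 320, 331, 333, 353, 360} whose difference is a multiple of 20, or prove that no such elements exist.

Reduce each element mod 20: 13↦13, 17↦17, 93↦13, 135↦15, 140↦0, 186↦6, 190↦10, 197↦17, 213↦13, 215↦15, 217↦17, 227↦7, 232↦12, 266↦6, 271↦11, 307↦7, 320↦0, 331↦11, 333↦13, 353↦13, 360↦0. The residue 13 repeats (at 13 and 93), and 93 − 13 = 80 = 4·20.

Yes: 13 and 93.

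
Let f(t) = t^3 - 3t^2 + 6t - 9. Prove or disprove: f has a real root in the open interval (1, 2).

Evaluate at the endpoints: f(1) = -5, f(2) = -1 — same sign (negative).
The derivative f'(t) = 3t^2 - 6t + 6 is a quadratic with discriminant (-6)² − 4·3·6 = -36 < 0; it never vanishes, so it is always positive (sign of the leading coefficient).
Hence f is strictly increasing on ℝ, and in particular on [1, 2]. A strictly monotone function with same-sign endpoint values stays negative on the whole interval, so f has no zero in (1, 2).

No.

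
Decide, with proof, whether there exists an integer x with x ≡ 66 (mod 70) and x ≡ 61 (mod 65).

x = 906

The moduli are not coprime: gcd(70, 65) = 5. Compatibility requires 5 ∣ (61 − 66) = -5, which holds, so solutions exist.
Write x = 66 + 70t. Then 70t ≡ 61 − 66 ≡ 60 (mod 65); dividing through by 5 gives 14t ≡ 12 (mod 13).
14 ≡ 1 (mod 13), so this reads 1t ≡ 12 (mod 13). So t ≡ 12 (mod 13).
Then x = 66 + 70·12 = 906.
Indeed 906 ≡ 66 (mod 70) and 906 ≡ 61 (mod 65).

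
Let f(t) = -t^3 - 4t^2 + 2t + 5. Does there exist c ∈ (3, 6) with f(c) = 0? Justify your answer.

f(3) = -52 and f(6) = -343, both negative, so a sign-change argument is unavailable; we show f keeps this sign on the whole interval.
Substitute t = 3 + u, where 0 < u < 3 on the interval. Expanding, f(3 + u) = -u^3 - 13u^2 - 49u - 52.
The nonzero coefficients here are all negative, so for u > 0 every term is negative (or zero), and the constant term -52 is strictly negative.
Therefore f(t) < 0 throughout (3, 6), and f has no zero there.

f has no root in that interval.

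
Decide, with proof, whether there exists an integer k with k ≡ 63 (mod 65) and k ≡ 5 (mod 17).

gcd(65, 17) = 1, so the Chinese Remainder Theorem guarantees exactly one residue class mod 1105 satisfying both.
Write k = 63 + 65t and require 63 + 65t ≡ 5 (mod 17), i.e. 65t ≡ 10 (mod 17).
65 ≡ 14 (mod 17), so this reads 14t ≡ 10 (mod 17). Note 14·11 = 154 ≡ 1 (mod 17) (as 154 − 1 = 9·17), so 14⁻¹ ≡ 11.
Multiplying by 11: t ≡ 11·10 = 110 ≡ 8 (mod 17).
With t = 8: k = 63 + 65·8 = 583.
Verify: 583 = 8·65 + 63 and 583 = 34·17 + 5. ✓

k = 583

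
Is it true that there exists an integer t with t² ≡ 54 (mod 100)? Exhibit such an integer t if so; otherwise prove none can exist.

No, no such integer exists.

Reduce modulo 4, which divides 100: we would need t² ≡ 2 (mod 4).
Since (4 − t)² ≡ t² (mod 4), it suffices to square t = 0, 1, …, 2: the residues are 0, 1, 0.
So the quadratic residues mod 4 are {0, 1}, and 2 is not among them.
Therefore t² ≡ 54 (mod 100) has no solution.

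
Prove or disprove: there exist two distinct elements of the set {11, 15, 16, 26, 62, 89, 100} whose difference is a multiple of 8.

Two integers differ by a multiple of 8 exactly when they have the same residue mod 8. The residues are 11↦3, 15↦7, 16↦0, 26↦2, 62↦6, 89↦1, 100↦4.
All 7 residues are distinct, so no two elements differ by a multiple of 8.

No such pair exists.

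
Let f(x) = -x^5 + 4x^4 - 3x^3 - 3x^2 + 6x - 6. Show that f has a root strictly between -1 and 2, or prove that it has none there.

Yes, f has a root in the interval.

f(-1) = -7 and f(2) = 2, which have opposite signs.
Since f is a polynomial it is continuous on [-1, 2].
By the Intermediate Value Theorem f must vanish at some point of (-1, 2).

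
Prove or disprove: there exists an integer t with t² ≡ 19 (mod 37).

Apply Euler's criterion with the prime 37: 19 is a quadratic residue iff 19^18 ≡ 1 (mod 37), and a non-residue iff it is ≡ −1.
Repeated squaring mod 37: 19^2 = 361 ≡ 28; 19^4 ≡ 28² = 784 ≡ 7; 19^8 ≡ 7² = 49 ≡ 12; 19^16 ≡ 12² = 144 ≡ 33.
Since 18 = 16 + 2, 19^18 ≡ 33 · 28; multiplying out mod 37: 33·28 = 924 ≡ 36. Thus 19^18 ≡ 36 ≡ −1 (mod 37).
By Euler's criterion 19 is a quadratic non-residue mod 37: no t satisfies t² ≡ 19 (mod 37).

There is no such integer.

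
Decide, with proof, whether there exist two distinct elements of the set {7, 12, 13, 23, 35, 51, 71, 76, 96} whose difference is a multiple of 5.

Both 7 and 12 leave remainder 2 on division by 5; their difference 5 = 1·5 is a multiple of 5.

7 and 12 are such a pair.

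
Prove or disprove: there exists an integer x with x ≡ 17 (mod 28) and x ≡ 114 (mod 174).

No, no such integer exists.

Both moduli are multiples of 2 = gcd(28, 174), so any solution would satisfy x ≡ 17 and x ≡ 114 modulo 2 simultaneously.
These are incompatible: 17 − 114 = -97 is not divisible by 2.
Therefore no such x exists.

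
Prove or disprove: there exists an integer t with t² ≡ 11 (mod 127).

t = 30

t = 30 works: 30² = 900, and 900 − 11 = 889 = 7·127.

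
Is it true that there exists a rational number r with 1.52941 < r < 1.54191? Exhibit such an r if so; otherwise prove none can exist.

Look for a denominator N such that an integer falls strictly between N·1.52941 and N·1.54191. N = 13 works: 13·1.52941 = 19.88233 < 20 < 20.04483 = 13·1.54191.
Dividing back, 1.52941 < 20/13 < 1.54191, and 20/13 is rational.

r = 20/13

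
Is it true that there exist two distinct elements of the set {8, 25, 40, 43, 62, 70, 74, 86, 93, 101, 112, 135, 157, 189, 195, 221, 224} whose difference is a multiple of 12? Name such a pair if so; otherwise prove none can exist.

Yes: 8 and 224.

Reduce each element mod 12: 8↦8, 25↦1, 40↦4, 43↦7, 62↦2, 70↦10, 74↦2, 86↦2, 93↦9, 101↦5, 112↦4, 135↦3, 157↦1, 189↦9, 195↦3, 221↦5, 224↦8. The residue 8 repeats (at 8 and 224), and 224 − 8 = 216 = 18·12.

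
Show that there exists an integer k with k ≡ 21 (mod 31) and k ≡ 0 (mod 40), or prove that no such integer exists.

k = 920

The moduli 31 and 40 are coprime, so by the Chinese Remainder Theorem a unique solution modulo 1240 exists.
Any solution of the first congruence is k = 21 + 31t; substituting into the second, 31t ≡ 0 − 21 ≡ 19 (mod 40).
To invert 31 modulo 40: 40 = 1·31 + 9, 31 = 3·9 + 4, 9 = 2·4 + 1, 4 = 4·1 + 0, and unwinding, 1 = 9 − 2·4 = 9 − 2·(31 − 3·9) = −2·31 + 7·9 = −2·31 + 7·(40 − 1·31) = 7·40 − 9·31. Thus 31⁻¹ ≡ -9 ≡ 31 (mod 40).
Multiplying by 31: t ≡ 31·19 = 589 ≡ 29 (mod 40).
Taking t = 29 gives k = 21 + 31·29 = 920.
Verify: 920 = 29·31 + 21 and 920 = 23·40 + 0. ✓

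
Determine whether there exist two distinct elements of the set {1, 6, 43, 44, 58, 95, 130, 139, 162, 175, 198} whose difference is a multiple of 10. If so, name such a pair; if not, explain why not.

Both 58 and 198 leave remainder 8 on division by 10; their difference 140 = 14·10 is a multiple of 10.

The pair (58, 198) works.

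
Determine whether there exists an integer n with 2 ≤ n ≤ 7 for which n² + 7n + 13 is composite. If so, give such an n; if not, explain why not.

At n = 6: 6² + 7·6 + 13 = 91 = 7·13, which is composite.

n = 6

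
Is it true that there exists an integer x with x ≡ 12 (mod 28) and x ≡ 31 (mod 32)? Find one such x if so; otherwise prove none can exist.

There is no such integer.

Both moduli are multiples of 4 = gcd(28, 32), so any solution would satisfy x ≡ 12 and x ≡ 31 modulo 4 simultaneously.
These are incompatible: 12 − 31 = -19 is not divisible by 4.
So no integer satisfies both congruences.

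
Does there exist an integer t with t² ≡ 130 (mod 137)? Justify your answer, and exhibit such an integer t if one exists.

t = 33 works: 33² = 1089, and 1089 − 130 = 959 = 7·137.

t = 33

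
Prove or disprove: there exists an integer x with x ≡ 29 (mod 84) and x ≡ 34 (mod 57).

No, no such integer exists.

Both moduli are multiples of 3 = gcd(84, 57), so any solution would satisfy x ≡ 29 and x ≡ 34 modulo 3 simultaneously.
However 29 ≡ 2 and 34 ≡ 1 (mod 3), and 2 ≠ 1.
Hence the system has no solution.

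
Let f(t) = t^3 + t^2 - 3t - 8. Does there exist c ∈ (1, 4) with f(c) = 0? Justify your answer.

f(1) = -9 and f(4) = 60, which have opposite signs.
f is continuous everywhere (it is a polynomial), in particular on [1, 4].
By the Intermediate Value Theorem, f takes the value 0 somewhere in the open interval.

Yes, f has a root in the interval.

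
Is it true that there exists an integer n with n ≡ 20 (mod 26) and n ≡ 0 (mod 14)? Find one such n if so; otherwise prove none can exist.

n = 98

gcd(26, 14) = 2. A simultaneous solution exists iff 20 ≡ 0 (mod 2); here 20 mod 2 = 0 = 0 mod 2, so it does.
List candidates n ≡ 20 (mod 26): 20, 46, 72, 98. Modulo 14 these are 6, 4, 2, 0; 98 gives 0 as required.
Indeed 98 ≡ 20 (mod 26) and 98 ≡ 0 (mod 14).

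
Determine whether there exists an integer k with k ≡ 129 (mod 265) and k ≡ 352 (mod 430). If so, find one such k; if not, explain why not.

Both moduli are multiples of 5 = gcd(265, 430), so any solution would satisfy k ≡ 129 and k ≡ 352 modulo 5 simultaneously.
But 129 mod 5 = 4 while 352 mod 5 = 2, a contradiction.
So no integer satisfies both congruences.

No, no such integer exists.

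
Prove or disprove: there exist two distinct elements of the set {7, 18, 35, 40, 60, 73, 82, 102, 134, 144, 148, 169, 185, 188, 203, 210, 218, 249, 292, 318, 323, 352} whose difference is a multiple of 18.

Yes: 7 and 169.

7 mod 18 = 7 and 169 mod 18 = 7, so 169 − 7 = 162 = 9·18.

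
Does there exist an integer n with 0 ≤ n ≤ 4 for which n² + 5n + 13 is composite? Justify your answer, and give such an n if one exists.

n = 4

At n = 4: 4² + 5·4 + 13 = 49 = 7·7, which is composite.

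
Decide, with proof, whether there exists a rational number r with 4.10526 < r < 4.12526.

r = 33/8

Scale by 8: the interval becomes (32.84208, 33.00208), which contains the integer 33.
So r = 33/8 works: it is a ratio of integers, and dividing 8·4.10526 < 33 < 8·4.12526 through by 8 gives 4.10526 < 33/8 < 4.12526.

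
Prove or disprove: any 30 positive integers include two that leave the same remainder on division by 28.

Each integer lies in one of the 28 residue classes modulo 28.
Since 30 > 28, two of the 30 integers must share a residue class by the pigeonhole principle; call them a and b.
That is, a and b leave the same remainder on division by 28, as claimed.

Yes.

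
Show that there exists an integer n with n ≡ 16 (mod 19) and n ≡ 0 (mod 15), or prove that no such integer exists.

The moduli 19 and 15 are coprime, so by the Chinese Remainder Theorem a unique solution modulo 285 exists.
Any solution of the first congruence is n = 16 + 19t; substituting into the second, 19t ≡ 0 − 16 ≡ 14 (mod 15).
19 ≡ 4 (mod 15), so this reads 4t ≡ 14 (mod 15). Invert 4 mod 15 by the Euclidean algorithm: 15 = 3·4 + 3, 4 = 1·3 + 1, 3 = 3·1 + 0; back-substituting, 1 = 4 − 1·3 = 4 − (15 − 3·4) = −15 + 4·4. Hence 4·4 ≡ 1, so 4⁻¹ ≡ 4 (mod 15).
Therefore t ≡ 4·14 = 56 ≡ 11 (mod 15).
Taking t = 11 gives n = 16 + 19·11 = 225.
Check: 225 mod 19 = 16, 225 mod 15 = 0. ✓

n = 225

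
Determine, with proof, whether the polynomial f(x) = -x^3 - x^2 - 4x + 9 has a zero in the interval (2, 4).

f has no root in that interval.

Evaluate at the endpoints: f(2) = -11, f(4) = -87 — same sign (negative).
f'(x) = -3x^2 - 2x - 4 has discriminant (-2)² − 4·(-3)·(-4) = -44 < 0, so f' has no real roots and is negative for every real x.
So f is strictly decreasing; between 2 and 4 its values lie between f(2) = -11 and f(4) = -87, all negative. Therefore f has no root in (2, 4).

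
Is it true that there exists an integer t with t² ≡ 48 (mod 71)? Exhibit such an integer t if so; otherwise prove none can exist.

t = 41 works: 41² = 1681, and 1681 − 48 = 1633 = 23·71.

t = 41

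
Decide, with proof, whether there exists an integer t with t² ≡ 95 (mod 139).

No, no such integer exists.

139 is prime, so by Euler's criterion 95 is a square mod 139 iff 95^((139−1)/2) = 95^69 ≡ 1 (mod 139).
Repeated squaring mod 139: 95^2 = 9025 ≡ 129; 95^4 ≡ 129² = 16641 ≡ 100; 95^8 ≡ 100² = 10000 ≡ 131; 95^16 ≡ 131² = 17161 ≡ 64; 95^32 ≡ 64² = 4096 ≡ 65; 95^64 ≡ 65² = 4225 ≡ 55.
Since 69 = 64 + 4 + 1, 95^69 ≡ 55 · 100 · 95; multiplying out mod 139: 55·100 = 5500 ≡ 79, then 79·95 = 7505 ≡ 138. Thus 95^69 ≡ 138 ≡ −1 (mod 139).
The value −1 means 95 is a non-residue modulo 139, so t² ≡ 95 (mod 139) is impossible.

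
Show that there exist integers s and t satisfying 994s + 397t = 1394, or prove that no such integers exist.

s = 3, t = -4

Since gcd(994, 397) = 1, every integer is an integer combination of 994 and 397.
Run the Euclidean algorithm on 994 and 397: 994 = 2·397 + 200, 397 = 1·200 + 197, 200 = 1·197 + 3, 197 = 65·3 + 2, 3 = 1·2 + 1, 2 = 2·1 + 0.
Working back up the chain: 1 = 3 − 1·2 = 3 − (197 − 65·3) = −197 + 66·3 = −197 + 66·(200 − 1·197) = 66·200 − 67·197 = 66·200 − 67·(397 − 1·200) = −67·397 + 133·200 = −67·397 + 133·(994 − 2·397) = 133·994 − 333·397. So 994·133 + 397·(-333) = 1.
Scaling by 1394 gives the particular solution (s, t) = (185402, -464202).
The general solution is s = 185402 + 397k, t = -464202 − 994k; taking k = -467 gives the smaller pair s = 3, t = -4.
Indeed 994·3 + 397·(-4) = 2982 − 1588 = 1394.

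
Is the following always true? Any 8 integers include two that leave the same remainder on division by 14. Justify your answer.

Consider the 8 integers 57, 58, …, 64. They lie in distinct residue classes modulo 14, since 8 ≤ 14.
Hence this collection has no pair with equal remainders mod 14, disproving the claim.

No, the set {57, 58, 59, 60, 61, 62, 63, 64} is a counterexample.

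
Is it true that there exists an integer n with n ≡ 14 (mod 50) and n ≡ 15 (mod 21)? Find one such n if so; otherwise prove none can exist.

gcd(50, 21) = 1, so the Chinese Remainder Theorem guarantees exactly one residue class mod 1050 satisfying both.
Any solution of the first congruence is n = 14 + 50t; substituting into the second, 50t ≡ 15 − 14 ≡ 1 (mod 21).
50 ≡ 8 (mod 21), so this reads 8t ≡ 1 (mod 21). Note 8·8 = 64 ≡ 1 (mod 21) (as 64 − 1 = 3·21), so 8⁻¹ ≡ 8.
Therefore t ≡ 8·1 = 8 (mod 21).
With t = 8: n = 14 + 50·8 = 414.
Indeed 414 ≡ 14 (mod 50) and 414 ≡ 15 (mod 21).

n = 414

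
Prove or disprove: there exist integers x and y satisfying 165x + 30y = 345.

Every value of 165x + 30y is a multiple of gcd(165, 30) = 15; since 15 ∣ 345, solutions exist.
Dividing through by 15 reduces the equation to 11x + 2y = 23.
Euclidean algorithm: 11 = 5·2 + 1, 2 = 2·1 + 0.
Back-substituting, 1 = 11 − 5·2; that is, 11·1 + 2·(-5) = 1.
Scaling by 23 gives the particular solution (x, y) = (23, -115).
The general solution is x = 23 + 2k, y = -115 − 11k; taking k = -11 gives the smaller pair x = 1, y = 6.
Indeed 165·1 + 30·6 = 165 + 180 = 345.

x = 1, y = 6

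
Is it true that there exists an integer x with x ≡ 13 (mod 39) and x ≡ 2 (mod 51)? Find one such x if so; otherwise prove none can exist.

Reduce both congruences modulo 3, which divides 39 and 51: they say x ≡ 13 (mod 3) and x ≡ 2 (mod 3).
However 13 ≡ 1 and 2 ≡ 2 (mod 3), and 1 ≠ 2.
Hence the system has no solution.

No, no such integer exists.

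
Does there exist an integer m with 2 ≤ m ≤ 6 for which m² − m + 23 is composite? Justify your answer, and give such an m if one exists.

At m = 2: 2² − 2 + 23 = 25 = 5·5, which is composite.

m = 2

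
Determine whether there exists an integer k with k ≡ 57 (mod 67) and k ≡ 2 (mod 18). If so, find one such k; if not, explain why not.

k = 794

The moduli 67 and 18 are coprime, so by the Chinese Remainder Theorem a unique solution modulo 1206 exists.
Write k = 57 + 67t and require 57 + 67t ≡ 2 (mod 18), i.e. 67t ≡ 17 (mod 18).
67 ≡ 13 (mod 18), so this reads 13t ≡ 17 (mod 18). Invert 13 mod 18 by the Euclidean algorithm: 18 = 1·13 + 5, 13 = 2·5 + 3, 5 = 1·3 + 2, 3 = 1·2 + 1, 2 = 2·1 + 0; back-substituting, 1 = 3 − 1·2 = 3 − (5 − 1·3) = −5 + 2·3 = −5 + 2·(13 − 2·5) = 2·13 − 5·5 = 2·13 − 5·(18 − 1·13) = −5·18 + 7·13. Hence 13·7 ≡ 1, so 13⁻¹ ≡ 7 (mod 18).
Multiplying by 7: t ≡ 7·17 = 119 ≡ 11 (mod 18).
Taking t = 11 gives k = 57 + 67·11 = 794.
Verify: 794 = 11·67 + 57 and 794 = 44·18 + 2. ✓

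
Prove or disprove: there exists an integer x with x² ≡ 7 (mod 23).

23 is prime, so by Euler's criterion 7 is a square mod 23 iff 7^((23−1)/2) = 7^11 ≡ 1 (mod 23).
Repeated squaring mod 23: 7^2 = 49 ≡ 3; 7^4 ≡ 3² = 9 ≡ 9; 7^8 ≡ 9² = 81 ≡ 12.
Since 11 = 8 + 2 + 1, 7^11 ≡ 12 · 3 · 7; multiplying out mod 23: 12·3 = 36 ≡ 13, then 13·7 = 91 ≡ 22. Thus 7^11 ≡ 22 ≡ −1 (mod 23).
The value −1 means 7 is a non-residue modulo 23, so x² ≡ 7 (mod 23) is impossible.

There is no such integer.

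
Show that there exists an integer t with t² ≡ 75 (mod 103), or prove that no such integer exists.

103 is prime, so by Euler's criterion 75 is a square mod 103 iff 75^((103−1)/2) = 75^51 ≡ 1 (mod 103).
Squaring successively (mod 103): 75^2 = 5625 ≡ 63; 75^4 ≡ 63² = 3969 ≡ 55; 75^8 ≡ 55² = 3025 ≡ 38; 75^16 ≡ 38² = 1444 ≡ 2; 75^32 ≡ 2² = 4 ≡ 4.
Since 51 = 32 + 16 + 2 + 1, 75^51 ≡ 4 · 2 · 63 · 75; multiplying out mod 103: 4·2 = 8 ≡ 8, then 8·63 = 504 ≡ 92, then 92·75 = 6900 ≡ 102. Thus 75^51 ≡ 102 ≡ −1 (mod 103).
By Euler's criterion 75 is a quadratic non-residue mod 103: no t satisfies t² ≡ 75 (mod 103).

There is no such integer.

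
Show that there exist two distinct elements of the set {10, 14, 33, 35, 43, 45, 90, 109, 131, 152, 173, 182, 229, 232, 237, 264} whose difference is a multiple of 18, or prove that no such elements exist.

No such pair exists.

Reduce each element modulo 18: 10↦10, 14↦14, 33↦15, 35↦17, 43↦7, 45↦9, 90↦0, 109↦1, 131↦5, 152↦8, 173↦11, 182↦2, 229↦13, 232↦16, 237↦3, 264↦12.
All 16 residues are distinct, so no two elements differ by a multiple of 18.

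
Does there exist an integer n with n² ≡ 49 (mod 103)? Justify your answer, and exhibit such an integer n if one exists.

n = 7

Take n = 7. Then 7² = 49, and since 0 ≤ 49 < 103 this is already reduced: 7² ≡ 49 (mod 103).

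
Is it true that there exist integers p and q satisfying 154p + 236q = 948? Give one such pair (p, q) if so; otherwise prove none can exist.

Since gcd(154, 236) = 2 and 948 = 2·474, Bézout's identity guarantees a solution.
Dividing through by 2 reduces the equation to 77p + 118q = 474.
Run the Euclidean algorithm on 118 and 77: 118 = 1·77 + 41, 77 = 1·41 + 36, 41 = 1·36 + 5, 36 = 7·5 + 1, 5 = 5·1 + 0.
Back-substituting, 1 = 36 − 7·5 = 36 − 7·(41 − 1·36) = −7·41 + 8·36 = −7·41 + 8·(77 − 1·41) = 8·77 − 15·41 = 8·77 − 15·(118 − 1·77) = −15·118 + 23·77; that is, 77·23 + 118·(-15) = 1.
Times 474: 77·10902 + 118·(-7110) = 474, so (10902, -7110) solves it.
The general solution is p = 10902 + 118k, q = -7110 − 77k; taking k = -92 gives the smaller pair p = 46, q = -26.
Indeed 154·46 + 236·(-26) = 7084 − 6136 = 948.

p = 46, q = -26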